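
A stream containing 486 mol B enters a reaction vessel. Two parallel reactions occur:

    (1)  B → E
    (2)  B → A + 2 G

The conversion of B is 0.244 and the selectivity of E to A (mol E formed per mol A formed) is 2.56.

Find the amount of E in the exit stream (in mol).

85.3 mol

Conversion of B: B consumed = 0.244 × 486 = 118.6 mol = 1ξ₁ + 1ξ₂.
Selectivity: 1ξ₁ / (1ξ₂) = 2.56 → ξ₁ = 2.56 ξ₂.
Substitute: (1·2.56 + 1) ξ₂ = 118.6 → ξ₂ = 33.31 mol, ξ₁ = 85.27 mol.
Outlet amounts (n = n₀ + Σ ν·ξ):
  B: 486 − 1(85.27) − 1(33.31) = 367.4
  E: 0 + 1(85.27) = 85.27
  A: 0 + 1(33.31) = 33.31
  G: 0 + 2(33.31) = 66.62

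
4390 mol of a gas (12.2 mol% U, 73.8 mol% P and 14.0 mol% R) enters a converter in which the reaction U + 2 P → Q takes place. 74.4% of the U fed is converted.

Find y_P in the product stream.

U reacted = 0.744 × 535.6 = 398.5 mol; ν_U = −1, so ξ = 398.5/1 = 398.5 mol.
Outlet amounts (n = n₀ + ν ξ):
  U: 535.6 − 1(398.5) = 137.1
  P: 3240 − 2(398.5) = 2443
  Q: 0 + 1(398.5) = 398.5
  R: 614.6 (inert)
Total out = 3593 mol; y_P = 2443 / 3593 = 0.6799.

0.68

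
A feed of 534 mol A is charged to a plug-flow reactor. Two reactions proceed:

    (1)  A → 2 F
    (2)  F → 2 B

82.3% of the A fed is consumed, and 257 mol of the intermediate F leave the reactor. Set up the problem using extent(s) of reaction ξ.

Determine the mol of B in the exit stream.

1240 mol

Conversion of A: A consumed = 1ξ₁ = 0.823 × 534 → ξ₁ = 439.5 mol.
F balance: n_F = 0 + 2ξ₁ − 1ξ₂ = 257 → ξ₂ = (2·439.5 − 257)/1 = 622 mol.
Outlet amounts (n = n₀ + Σ ν·ξ):
  A: 534 − 1(439.5) = 94.52
  F: 0 + 2(439.5) − 1(622) = 257
  B: 0 + 2(622) = 1244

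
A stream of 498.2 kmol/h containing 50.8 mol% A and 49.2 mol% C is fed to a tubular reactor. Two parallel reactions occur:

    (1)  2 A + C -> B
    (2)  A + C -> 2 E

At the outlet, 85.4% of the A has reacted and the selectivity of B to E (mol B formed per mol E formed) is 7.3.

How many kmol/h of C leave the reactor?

133 kmol/h

Conversion of A: A consumed = 0.854 × 253.1 = 216.1 kmol/h = 2ξ₁ + 1ξ₂.
Selectivity: 1ξ₁ / (2ξ₂) = 7.3 → ξ₁ = 14.6 ξ₂.
Substitute: (2·14.6 + 1) ξ₂ = 216.1 → ξ₂ = 7.157 kmol/h, ξ₁ = 104.5 kmol/h.
Outlet amounts (n = n₀ + Σ ν·ξ):
  A: 253.1 − 2(104.5) − 1(7.157) = 36.95
  C: 245.1 − 1(104.5) − 1(7.157) = 133.5
  B: 0 + 1(104.5) = 104.5
  E: 0 + 2(7.157) = 14.31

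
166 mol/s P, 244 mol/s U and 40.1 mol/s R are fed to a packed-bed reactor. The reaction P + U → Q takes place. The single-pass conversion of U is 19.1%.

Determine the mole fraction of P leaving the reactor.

0.296

U reacted = 0.191 × 244 = 46.6 mol/s; ν_U = −1, so ξ = 46.6/1 = 46.6 mol/s.
Outlet amounts (n = n₀ + ν ξ):
  P: 166 − 1(46.6) = 119.4
  U: 244 − 1(46.6) = 197.4
  Q: 0 + 1(46.6) = 46.6
  R: 40.1 (inert)
Total out = 403.5 mol/s; y_P = 119.4 / 403.5 = 0.2959.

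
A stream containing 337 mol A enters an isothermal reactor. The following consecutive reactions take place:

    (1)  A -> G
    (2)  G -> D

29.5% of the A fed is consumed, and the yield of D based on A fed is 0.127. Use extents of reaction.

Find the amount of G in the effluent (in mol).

56.6 mol

Conversion of A: A consumed = 1ξ₁ = 0.295 × 337 → ξ₁ = 99.41 mol.
Yield of D: 1ξ₂ / 337 = 0.127 → ξ₂ = 42.8 mol.
Outlet amounts (n = n₀ + Σ ν·ξ):
  A: 337 − 1(99.41) = 237.6
  G: 0 + 1(99.41) − 1(42.8) = 56.62
  D: 0 + 1(42.8) = 42.8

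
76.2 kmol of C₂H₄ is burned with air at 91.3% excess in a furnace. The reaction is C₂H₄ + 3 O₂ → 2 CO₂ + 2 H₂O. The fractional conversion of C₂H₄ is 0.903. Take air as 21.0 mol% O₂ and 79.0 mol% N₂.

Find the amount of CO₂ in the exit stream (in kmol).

138 kmol

Stoichiometric O₂ = 3 × 76.2 = 228.6 kmol; O₂ fed = 228.6 × 1.913 = 437.3 kmol.
N₂ fed = 437.3 × 79/21 = 1645 kmol.
Fuel reacted = 0.903 × 76.2 → ξ = 68.81 kmol.
Outlet (n = n₀ + ν ξ):
  C₂H₄: 76.2 − 1(68.81) = 7.391
  O₂: 437.3 − 3(68.81) = 230.9
  N₂: 1645 (inert)
  CO₂: 0 + 2(68.81) = 137.6
  H₂O: 0 + 2(68.81) = 137.6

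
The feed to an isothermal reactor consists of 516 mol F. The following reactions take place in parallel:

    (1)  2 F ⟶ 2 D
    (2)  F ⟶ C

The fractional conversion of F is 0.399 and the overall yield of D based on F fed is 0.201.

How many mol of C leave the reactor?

Yield of D: 2ξ₁ / 516 = 0.201 → ξ₁ = 51.86 mol.
Conversion of F: 2ξ₁ + 1ξ₂ = 0.399 × 516 = 205.9 → ξ₂ = 102.2 mol.
Outlet amounts (n = n₀ + Σ ν·ξ):
  F: 516 − 2(51.86) − 1(102.2) = 310.1
  D: 0 + 2(51.86) = 103.7
  C: 0 + 1(102.2) = 102.2

102 mol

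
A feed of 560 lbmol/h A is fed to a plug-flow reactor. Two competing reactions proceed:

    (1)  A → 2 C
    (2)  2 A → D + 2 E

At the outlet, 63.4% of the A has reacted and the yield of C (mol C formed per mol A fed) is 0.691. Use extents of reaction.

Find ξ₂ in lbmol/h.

ξ₂ = 80.8 lbmol/h

Yield of C: 2ξ₁ / 560 = 0.691 → ξ₁ = 193.5 lbmol/h.
Conversion of A: 1ξ₁ + 2ξ₂ = 0.634 × 560 = 355 → ξ₂ = 80.78 lbmol/h.
Outlet amounts (n = n₀ + Σ ν·ξ):
  A: 560 − 1(193.5) − 2(80.78) = 205
  C: 0 + 2(193.5) = 387
  D: 0 + 1(80.78) = 80.78
  E: 0 + 2(80.78) = 161.6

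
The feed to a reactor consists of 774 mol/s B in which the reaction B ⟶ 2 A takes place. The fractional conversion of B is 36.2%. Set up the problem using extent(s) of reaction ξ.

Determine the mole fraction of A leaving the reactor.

B reacted = 0.362 × 774 = 280.2 mol/s; ν_B = −1, so ξ = 280.2/1 = 280.2 mol/s.
Outlet amounts (n = n₀ + ν ξ):
  B: 774 − 1(280.2) = 493.8
  A: 0 + 2(280.2) = 560.4
Total out = 1054 mol/s; y_A = 560.4 / 1054 = 0.5316.

0.532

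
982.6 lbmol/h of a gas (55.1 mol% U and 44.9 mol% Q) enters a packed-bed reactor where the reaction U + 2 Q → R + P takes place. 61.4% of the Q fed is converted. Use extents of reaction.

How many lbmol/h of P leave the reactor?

135 lbmol/h

Q reacted = 0.614 × 441.2 = 270.9 lbmol/h; ν_Q = −2, so ξ = 270.9/2 = 135.4 lbmol/h.
Outlet amounts (n = n₀ + ν ξ):
  U: 541.4 − 1(135.4) = 406
  Q: 441.2 − 2(135.4) = 170.3
  R: 0 + 1(135.4) = 135.4
  P: 0 + 1(135.4) = 135.4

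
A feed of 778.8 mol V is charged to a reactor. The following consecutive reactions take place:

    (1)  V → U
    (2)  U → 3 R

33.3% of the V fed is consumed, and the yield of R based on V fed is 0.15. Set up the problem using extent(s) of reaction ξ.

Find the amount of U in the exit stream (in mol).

220 mol

Conversion of V: V consumed = 1ξ₁ = 0.333 × 778.8 → ξ₁ = 259.3 mol.
Yield of R: 3ξ₂ / 778.8 = 0.15 → ξ₂ = 38.94 mol.
Outlet amounts (n = n₀ + Σ ν·ξ):
  V: 778.8 − 1(259.3) = 519.5
  U: 0 + 1(259.3) − 1(38.94) = 220.4
  R: 0 + 3(38.94) = 116.8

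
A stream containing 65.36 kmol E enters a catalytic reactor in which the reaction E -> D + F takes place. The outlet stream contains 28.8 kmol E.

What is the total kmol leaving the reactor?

For E: n = n₀ − 1ξ → 28.8 = 65.36 − 1ξ, giving ξ = 36.56 kmol.
Outlet amounts (n = n₀ + ν ξ):
  E: 65.36 − 1(36.56) = 28.8
  D: 0 + 1(36.56) = 36.56
  F: 0 + 1(36.56) = 36.56
Total out = 28.8 + 36.56 + 36.56 = 101.9 kmol.

102 kmol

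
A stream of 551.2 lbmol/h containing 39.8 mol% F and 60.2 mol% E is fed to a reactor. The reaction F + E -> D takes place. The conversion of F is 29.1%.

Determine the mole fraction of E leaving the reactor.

0.55

F reacted = 0.291 × 219.4 = 63.84 lbmol/h; ν_F = −1, so ξ = 63.84/1 = 63.84 lbmol/h.
Outlet amounts (n = n₀ + ν ξ):
  F: 219.4 − 1(63.84) = 155.5
  E: 331.8 − 1(63.84) = 268
  D: 0 + 1(63.84) = 63.84
Total out = 487.4 lbmol/h; y_E = 268 / 487.4 = 0.5499.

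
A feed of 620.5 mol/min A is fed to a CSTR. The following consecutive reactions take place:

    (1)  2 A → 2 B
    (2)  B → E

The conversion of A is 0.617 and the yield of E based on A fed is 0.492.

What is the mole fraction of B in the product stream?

Conversion of A: A consumed = 2ξ₁ = 0.617 × 620.5 → ξ₁ = 191.4 mol/min.
Yield of E: 1ξ₂ / 620.5 = 0.492 → ξ₂ = 305.3 mol/min.
Outlet amounts (n = n₀ + Σ ν·ξ):
  A: 620.5 − 2(191.4) = 237.7
  B: 0 + 2(191.4) − 1(305.3) = 77.56
  E: 0 + 1(305.3) = 305.3
Total out = 620.5 mol/min; y_B = 77.56 / 620.5 = 0.125.

0.125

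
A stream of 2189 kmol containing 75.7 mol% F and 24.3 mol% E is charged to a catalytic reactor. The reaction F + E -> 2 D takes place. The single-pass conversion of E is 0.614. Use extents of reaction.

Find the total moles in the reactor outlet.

2190 kmol

E reacted = 0.614 × 531.9 = 326.6 kmol; ν_E = −1, so ξ = 326.6/1 = 326.6 kmol.
Outlet amounts (n = n₀ + ν ξ):
  F: 1657 − 1(326.6) = 1330
  E: 531.9 − 1(326.6) = 205.3
  D: 0 + 2(326.6) = 653.2
Total out = 1330 + 205.3 + 653.2 = 2189 kmol.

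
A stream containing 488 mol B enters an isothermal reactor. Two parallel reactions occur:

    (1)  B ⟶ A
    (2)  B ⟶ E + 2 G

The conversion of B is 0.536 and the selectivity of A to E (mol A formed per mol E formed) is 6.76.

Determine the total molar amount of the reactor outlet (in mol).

Conversion of B: B consumed = 0.536 × 488 = 261.6 mol = 1ξ₁ + 1ξ₂.
Selectivity: 1ξ₁ / (1ξ₂) = 6.76 → ξ₁ = 6.76 ξ₂.
Substitute: (1·6.76 + 1) ξ₂ = 261.6 → ξ₂ = 33.71 mol, ξ₁ = 227.9 mol.
Outlet amounts (n = n₀ + Σ ν·ξ):
  B: 488 − 1(227.9) − 1(33.71) = 226.4
  A: 0 + 1(227.9) = 227.9
  E: 0 + 1(33.71) = 33.71
  G: 0 + 2(33.71) = 67.41
Total out = 226.4 + 227.9 + 33.71 + 67.41 = 555.4 mol.

555 mol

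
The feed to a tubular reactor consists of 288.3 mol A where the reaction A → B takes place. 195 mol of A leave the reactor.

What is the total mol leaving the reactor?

For A: n = n₀ − 1ξ → 195 = 288.3 − 1ξ, giving ξ = 93.3 mol.
Outlet amounts (n = n₀ + ν ξ):
  A: 288.3 − 1(93.3) = 195
  B: 0 + 1(93.3) = 93.3
Total out = 195 + 93.3 = 288.3 mol.

288 mol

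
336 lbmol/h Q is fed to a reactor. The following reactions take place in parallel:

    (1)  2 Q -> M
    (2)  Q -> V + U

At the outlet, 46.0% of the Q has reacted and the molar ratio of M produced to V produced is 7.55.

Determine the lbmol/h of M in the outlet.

72.5 lbmol/h

Conversion of Q: Q consumed = 0.46 × 336 = 154.6 lbmol/h = 2ξ₁ + 1ξ₂.
Selectivity: 1ξ₁ / (1ξ₂) = 7.55 → ξ₁ = 7.55 ξ₂.
Substitute: (2·7.55 + 1) ξ₂ = 154.6 → ξ₂ = 9.6 lbmol/h, ξ₁ = 72.48 lbmol/h.
Outlet amounts (n = n₀ + Σ ν·ξ):
  Q: 336 − 2(72.48) − 1(9.6) = 181.4
  M: 0 + 1(72.48) = 72.48
  V: 0 + 1(9.6) = 9.6
  U: 0 + 1(9.6) = 9.6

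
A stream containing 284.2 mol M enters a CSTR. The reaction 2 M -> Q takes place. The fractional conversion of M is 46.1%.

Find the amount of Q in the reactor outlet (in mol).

65.5 mol

M reacted = 0.461 × 284.2 = 131 mol; ν_M = −2, so ξ = 131/2 = 65.51 mol.
Outlet amounts (n = n₀ + ν ξ):
  M: 284.2 − 2(65.51) = 153.2
  Q: 0 + 1(65.51) = 65.51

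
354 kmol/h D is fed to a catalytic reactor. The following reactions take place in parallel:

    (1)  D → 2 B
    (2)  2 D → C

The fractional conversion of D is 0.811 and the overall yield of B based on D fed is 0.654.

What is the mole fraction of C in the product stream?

0.223

Yield of B: 2ξ₁ / 354 = 0.654 → ξ₁ = 115.8 kmol/h.
Conversion of D: 1ξ₁ + 2ξ₂ = 0.811 × 354 = 287.1 → ξ₂ = 85.67 kmol/h.
Outlet amounts (n = n₀ + Σ ν·ξ):
  D: 354 − 1(115.8) − 2(85.67) = 66.91
  B: 0 + 2(115.8) = 231.5
  C: 0 + 1(85.67) = 85.67
Total out = 384.1 kmol/h; y_C = 85.67 / 384.1 = 0.223.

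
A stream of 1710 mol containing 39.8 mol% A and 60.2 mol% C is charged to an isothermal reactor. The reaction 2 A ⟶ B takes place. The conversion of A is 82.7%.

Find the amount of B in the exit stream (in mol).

281 mol

A reacted = 0.827 × 680.6 = 562.8 mol; ν_A = −2, so ξ = 562.8/2 = 281.4 mol.
Outlet amounts (n = n₀ + ν ξ):
  A: 680.6 − 2(281.4) = 117.7
  B: 0 + 1(281.4) = 281.4
  C: 1029 (inert)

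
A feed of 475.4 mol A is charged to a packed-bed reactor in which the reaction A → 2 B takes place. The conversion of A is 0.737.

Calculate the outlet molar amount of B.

A reacted = 0.737 × 475.4 = 350.4 mol; ν_A = −1, so ξ = 350.4/1 = 350.4 mol.
Outlet amounts (n = n₀ + ν ξ):
  A: 475.4 − 1(350.4) = 125
  B: 0 + 2(350.4) = 700.7

701 mol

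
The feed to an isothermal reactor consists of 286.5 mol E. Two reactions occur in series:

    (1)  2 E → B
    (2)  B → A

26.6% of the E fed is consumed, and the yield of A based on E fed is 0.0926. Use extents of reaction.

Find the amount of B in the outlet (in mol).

Conversion of E: E consumed = 2ξ₁ = 0.266 × 286.5 → ξ₁ = 38.1 mol.
Yield of A: 1ξ₂ / 286.5 = 0.0926 → ξ₂ = 26.53 mol.
Outlet amounts (n = n₀ + Σ ν·ξ):
  E: 286.5 − 2(38.1) = 210.3
  B: 0 + 1(38.1) − 1(26.53) = 11.57
  A: 0 + 1(26.53) = 26.53

11.6 mol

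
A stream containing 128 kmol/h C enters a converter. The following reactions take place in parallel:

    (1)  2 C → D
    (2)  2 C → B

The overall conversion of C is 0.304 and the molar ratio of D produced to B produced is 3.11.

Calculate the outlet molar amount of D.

14.7 kmol/h

Conversion of C: C consumed = 0.304 × 128 = 38.91 kmol/h = 2ξ₁ + 2ξ₂.
Selectivity: 1ξ₁ / (1ξ₂) = 3.11 → ξ₁ = 3.11 ξ₂.
Substitute: (2·3.11 + 2) ξ₂ = 38.91 → ξ₂ = 4.734 kmol/h, ξ₁ = 14.72 kmol/h.
Outlet amounts (n = n₀ + Σ ν·ξ):
  C: 128 − 2(14.72) − 2(4.734) = 89.09
  D: 0 + 1(14.72) = 14.72
  B: 0 + 1(4.734) = 4.734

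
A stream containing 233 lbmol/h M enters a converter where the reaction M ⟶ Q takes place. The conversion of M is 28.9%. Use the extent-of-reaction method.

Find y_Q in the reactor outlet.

0.289

M reacted = 0.289 × 233 = 67.34 lbmol/h; ν_M = −1, so ξ = 67.34/1 = 67.34 lbmol/h.
Outlet amounts (n = n₀ + ν ξ):
  M: 233 − 1(67.34) = 165.7
  Q: 0 + 1(67.34) = 67.34
Total out = 233 lbmol/h; y_Q = 67.34 / 233 = 0.289.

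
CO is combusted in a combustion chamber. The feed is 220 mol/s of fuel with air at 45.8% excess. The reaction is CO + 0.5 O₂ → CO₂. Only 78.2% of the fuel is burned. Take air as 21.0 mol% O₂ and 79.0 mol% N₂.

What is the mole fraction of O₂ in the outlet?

Stoichiometric O₂ = 0.5 × 220 = 110 mol/s; O₂ fed = 110 × 1.458 = 160.4 mol/s.
N₂ fed = 160.4 × 79/21 = 603.3 mol/s.
Fuel reacted = 0.782 × 220 → ξ = 172 mol/s.
Outlet (n = n₀ + ν ξ):
  CO: 220 − 1(172) = 47.96
  O₂: 160.4 − 0.5(172) = 74.36
  N₂: 603.3 (inert)
  CO₂: 0 + 1(172) = 172
Total out = 897.7 mol/s; y_O₂ = 74.36 / 897.7 = 0.08283.

0.0828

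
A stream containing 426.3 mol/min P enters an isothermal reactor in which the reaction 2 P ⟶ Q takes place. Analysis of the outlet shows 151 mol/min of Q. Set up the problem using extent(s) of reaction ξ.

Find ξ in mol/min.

ξ = 151 mol/min

For Q: n = n₀ + 1ξ → 151 = 0 + 1ξ, giving ξ = 151 mol/min.
Outlet amounts (n = n₀ + ν ξ):
  P: 426.3 − 2(151) = 124.3
  Q: 0 + 1(151) = 151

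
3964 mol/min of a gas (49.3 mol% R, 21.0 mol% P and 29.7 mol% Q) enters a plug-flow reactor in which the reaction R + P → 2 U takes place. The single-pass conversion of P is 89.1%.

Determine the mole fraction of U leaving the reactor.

0.374

P reacted = 0.891 × 832.4 = 741.7 mol/min; ν_P = −1, so ξ = 741.7/1 = 741.7 mol/min.
Outlet amounts (n = n₀ + ν ξ):
  R: 1954 − 1(741.7) = 1213
  P: 832.4 − 1(741.7) = 90.74
  U: 0 + 2(741.7) = 1483
  Q: 1177 (inert)
Total out = 3964 mol/min; y_U = 1483 / 3964 = 0.3742.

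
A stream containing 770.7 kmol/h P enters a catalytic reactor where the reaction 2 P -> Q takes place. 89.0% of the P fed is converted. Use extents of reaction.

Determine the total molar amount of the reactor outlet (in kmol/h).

P reacted = 0.89 × 770.7 = 685.9 kmol/h; ν_P = −2, so ξ = 685.9/2 = 343 kmol/h.
Outlet amounts (n = n₀ + ν ξ):
  P: 770.7 − 2(343) = 84.78
  Q: 0 + 1(343) = 343
Total out = 84.78 + 343 = 427.7 kmol/h.

428 kmol/h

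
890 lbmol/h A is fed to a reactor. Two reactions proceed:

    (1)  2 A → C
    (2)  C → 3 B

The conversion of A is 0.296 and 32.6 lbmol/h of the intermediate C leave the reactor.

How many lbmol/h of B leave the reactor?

297 lbmol/h

Conversion of A: A consumed = 2ξ₁ = 0.296 × 890 → ξ₁ = 131.7 lbmol/h.
C balance: n_C = 0 + 1ξ₁ − 1ξ₂ = 32.6 → ξ₂ = (1·131.7 − 32.6)/1 = 99.12 lbmol/h.
Outlet amounts (n = n₀ + Σ ν·ξ):
  A: 890 − 2(131.7) = 626.6
  C: 0 + 1(131.7) − 1(99.12) = 32.6
  B: 0 + 3(99.12) = 297.4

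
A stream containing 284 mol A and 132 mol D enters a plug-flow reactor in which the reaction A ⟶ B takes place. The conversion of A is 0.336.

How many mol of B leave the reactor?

A reacted = 0.336 × 284 = 95.42 mol; ν_A = −1, so ξ = 95.42/1 = 95.42 mol.
Outlet amounts (n = n₀ + ν ξ):
  A: 284 − 1(95.42) = 188.6
  B: 0 + 1(95.42) = 95.42
  D: 132 (inert)

95.4 mol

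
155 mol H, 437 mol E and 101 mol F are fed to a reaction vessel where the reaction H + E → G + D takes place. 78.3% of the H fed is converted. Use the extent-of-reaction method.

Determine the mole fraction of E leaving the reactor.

0.455

H reacted = 0.783 × 155 = 121.4 mol; ν_H = −1, so ξ = 121.4/1 = 121.4 mol.
Outlet amounts (n = n₀ + ν ξ):
  H: 155 − 1(121.4) = 33.63
  E: 437 − 1(121.4) = 315.6
  G: 0 + 1(121.4) = 121.4
  D: 0 + 1(121.4) = 121.4
  F: 101 (inert)
Total out = 693 mol; y_E = 315.6 / 693 = 0.4555.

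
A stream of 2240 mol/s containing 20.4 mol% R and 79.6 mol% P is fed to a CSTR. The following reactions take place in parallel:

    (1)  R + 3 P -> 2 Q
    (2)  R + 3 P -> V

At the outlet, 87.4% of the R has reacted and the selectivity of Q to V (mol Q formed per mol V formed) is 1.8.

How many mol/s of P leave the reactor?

Conversion of R: R consumed = 0.874 × 457 = 399.4 mol/s = 1ξ₁ + 1ξ₂.
Selectivity: 2ξ₁ / (1ξ₂) = 1.8 → ξ₁ = 0.9 ξ₂.
Substitute: (1·0.9 + 1) ξ₂ = 399.4 → ξ₂ = 210.2 mol/s, ξ₁ = 189.2 mol/s.
Outlet amounts (n = n₀ + Σ ν·ξ):
  R: 457 − 1(189.2) − 1(210.2) = 57.58
  P: 1783 − 3(189.2) − 3(210.2) = 584.9
  Q: 0 + 2(189.2) = 378.4
  V: 0 + 1(210.2) = 210.2

585 mol/s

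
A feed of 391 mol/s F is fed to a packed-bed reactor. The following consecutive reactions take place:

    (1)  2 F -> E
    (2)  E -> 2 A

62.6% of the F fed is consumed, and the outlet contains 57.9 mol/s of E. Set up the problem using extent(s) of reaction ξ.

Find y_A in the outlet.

0.387

Conversion of F: F consumed = 2ξ₁ = 0.626 × 391 → ξ₁ = 122.4 mol/s.
E balance: n_E = 0 + 1ξ₁ − 1ξ₂ = 57.9 → ξ₂ = (1·122.4 − 57.9)/1 = 64.48 mol/s.
Outlet amounts (n = n₀ + Σ ν·ξ):
  F: 391 − 2(122.4) = 146.2
  E: 0 + 1(122.4) − 1(64.48) = 57.9
  A: 0 + 2(64.48) = 129
Total out = 333.1 mol/s; y_A = 129 / 333.1 = 0.3872.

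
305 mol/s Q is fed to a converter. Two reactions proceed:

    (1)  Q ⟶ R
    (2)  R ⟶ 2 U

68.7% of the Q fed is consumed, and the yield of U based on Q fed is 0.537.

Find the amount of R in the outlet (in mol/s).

Conversion of Q: Q consumed = 1ξ₁ = 0.687 × 305 → ξ₁ = 209.5 mol/s.
Yield of U: 2ξ₂ / 305 = 0.537 → ξ₂ = 81.89 mol/s.
Outlet amounts (n = n₀ + Σ ν·ξ):
  Q: 305 − 1(209.5) = 95.46
  R: 0 + 1(209.5) − 1(81.89) = 127.6
  U: 0 + 2(81.89) = 163.8

128 mol/s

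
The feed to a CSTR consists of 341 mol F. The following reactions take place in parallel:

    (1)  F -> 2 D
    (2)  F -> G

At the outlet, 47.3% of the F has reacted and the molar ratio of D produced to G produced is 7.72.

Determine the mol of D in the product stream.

Conversion of F: F consumed = 0.473 × 341 = 161.3 mol = 1ξ₁ + 1ξ₂.
Selectivity: 2ξ₁ / (1ξ₂) = 7.72 → ξ₁ = 3.86 ξ₂.
Substitute: (1·3.86 + 1) ξ₂ = 161.3 → ξ₂ = 33.19 mol, ξ₁ = 128.1 mol.
Outlet amounts (n = n₀ + Σ ν·ξ):
  F: 341 − 1(128.1) − 1(33.19) = 179.7
  D: 0 + 2(128.1) = 256.2
  G: 0 + 1(33.19) = 33.19

256 mol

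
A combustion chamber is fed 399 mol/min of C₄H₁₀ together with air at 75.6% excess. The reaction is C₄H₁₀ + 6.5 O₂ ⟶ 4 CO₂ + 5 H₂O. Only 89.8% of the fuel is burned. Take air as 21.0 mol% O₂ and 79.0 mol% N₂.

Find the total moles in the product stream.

22600 mol/min

Stoichiometric O₂ = 6.5 × 399 = 2594 mol/min; O₂ fed = 2594 × 1.756 = 4554 mol/min.
N₂ fed = 4554 × 79/21 = 17130 mol/min.
Fuel reacted = 0.898 × 399 → ξ = 358.3 mol/min.
Outlet (n = n₀ + ν ξ):
  C₄H₁₀: 399 − 1(358.3) = 40.7
  O₂: 4554 − 6.5(358.3) = 2225
  N₂: 17130 (inert)
  CO₂: 0 + 4(358.3) = 1433
  H₂O: 0 + 5(358.3) = 1792
Total out = 40.7 + 2225 + 17130 + 1433 + 1792 = 22620 mol/min.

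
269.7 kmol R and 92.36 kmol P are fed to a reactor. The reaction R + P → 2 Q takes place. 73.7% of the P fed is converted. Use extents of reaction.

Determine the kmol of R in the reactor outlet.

202 kmol

P reacted = 0.737 × 92.36 = 68.07 kmol; ν_P = −1, so ξ = 68.07/1 = 68.07 kmol.
Outlet amounts (n = n₀ + ν ξ):
  R: 269.7 − 1(68.07) = 201.6
  P: 92.36 − 1(68.07) = 24.29
  Q: 0 + 2(68.07) = 136.1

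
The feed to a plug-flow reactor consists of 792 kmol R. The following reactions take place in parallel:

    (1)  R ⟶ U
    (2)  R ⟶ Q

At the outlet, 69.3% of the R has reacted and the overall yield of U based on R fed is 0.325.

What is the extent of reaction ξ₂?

ξ₂ = 291 kmol

Yield of U: 1ξ₁ / 792 = 0.325 → ξ₁ = 257.4 kmol.
Conversion of R: 1ξ₁ + 1ξ₂ = 0.693 × 792 = 548.9 → ξ₂ = 291.5 kmol.
Outlet amounts (n = n₀ + Σ ν·ξ):
  R: 792 − 1(257.4) − 1(291.5) = 243.1
  U: 0 + 1(257.4) = 257.4
  Q: 0 + 1(291.5) = 291.5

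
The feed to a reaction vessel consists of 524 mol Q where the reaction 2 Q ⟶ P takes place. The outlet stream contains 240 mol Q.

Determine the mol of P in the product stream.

142 mol

For Q: n = n₀ − 2ξ → 240 = 524 − 2ξ, giving ξ = 142 mol.
Outlet amounts (n = n₀ + ν ξ):
  Q: 524 − 2(142) = 240
  P: 0 + 1(142) = 142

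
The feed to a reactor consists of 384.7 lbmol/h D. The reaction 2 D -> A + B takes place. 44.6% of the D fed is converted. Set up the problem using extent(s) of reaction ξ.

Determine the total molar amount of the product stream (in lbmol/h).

D reacted = 0.446 × 384.7 = 171.6 lbmol/h; ν_D = −2, so ξ = 171.6/2 = 85.79 lbmol/h.
Outlet amounts (n = n₀ + ν ξ):
  D: 384.7 − 2(85.79) = 213.1
  A: 0 + 1(85.79) = 85.79
  B: 0 + 1(85.79) = 85.79
Total out = 213.1 + 85.79 + 85.79 = 384.7 lbmol/h.

385 lbmol/h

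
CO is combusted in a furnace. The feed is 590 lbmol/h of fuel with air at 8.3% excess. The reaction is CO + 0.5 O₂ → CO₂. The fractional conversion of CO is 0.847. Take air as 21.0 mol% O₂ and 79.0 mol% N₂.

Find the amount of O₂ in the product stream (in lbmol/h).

Stoichiometric O₂ = 0.5 × 590 = 295 lbmol/h; O₂ fed = 295 × 1.083 = 319.5 lbmol/h.
N₂ fed = 319.5 × 79/21 = 1202 lbmol/h.
Fuel reacted = 0.847 × 590 → ξ = 499.7 lbmol/h.
Outlet (n = n₀ + ν ξ):
  CO: 590 − 1(499.7) = 90.27
  O₂: 319.5 − 0.5(499.7) = 69.62
  N₂: 1202 (inert)
  CO₂: 0 + 1(499.7) = 499.7

69.6 lbmol/h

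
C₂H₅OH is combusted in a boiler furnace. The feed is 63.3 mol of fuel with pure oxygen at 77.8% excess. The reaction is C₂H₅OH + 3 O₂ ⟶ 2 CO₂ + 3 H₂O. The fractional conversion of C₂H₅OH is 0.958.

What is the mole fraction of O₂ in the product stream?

0.337

Stoichiometric O₂ = 3 × 63.3 = 189.9 mol; O₂ fed = 189.9 × 1.778 = 337.6 mol.
Fuel reacted = 0.958 × 63.3 → ξ = 60.64 mol.
Outlet (n = n₀ + ν ξ):
  C₂H₅OH: 63.3 − 1(60.64) = 2.659
  O₂: 337.6 − 3(60.64) = 155.7
  CO₂: 0 + 2(60.64) = 121.3
  H₂O: 0 + 3(60.64) = 181.9
Total out = 461.6 mol; y_O₂ = 155.7 / 461.6 = 0.3374.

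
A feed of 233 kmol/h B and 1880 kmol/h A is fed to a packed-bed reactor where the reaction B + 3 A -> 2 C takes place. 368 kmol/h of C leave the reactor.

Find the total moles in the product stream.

For C: n = n₀ + 2ξ → 368 = 0 + 2ξ, giving ξ = 184 kmol/h.
Outlet amounts (n = n₀ + ν ξ):
  B: 233 − 1(184) = 49
  A: 1880 − 3(184) = 1328
  C: 0 + 2(184) = 368
Total out = 49 + 1328 + 368 = 1745 kmol/h.

1740 kmol/h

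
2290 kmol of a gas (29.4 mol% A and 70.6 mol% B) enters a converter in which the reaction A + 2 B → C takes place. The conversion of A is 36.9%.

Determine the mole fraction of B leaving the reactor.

0.625

A reacted = 0.369 × 673.3 = 248.4 kmol; ν_A = −1, so ξ = 248.4/1 = 248.4 kmol.
Outlet amounts (n = n₀ + ν ξ):
  A: 673.3 − 1(248.4) = 424.8
  B: 1617 − 2(248.4) = 1120
  C: 0 + 1(248.4) = 248.4
Total out = 1793 kmol; y_B = 1120 / 1793 = 0.6245.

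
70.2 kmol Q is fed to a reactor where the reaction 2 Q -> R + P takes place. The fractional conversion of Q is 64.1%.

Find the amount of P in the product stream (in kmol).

22.5 kmol

Q reacted = 0.641 × 70.2 = 45 kmol; ν_Q = −2, so ξ = 45/2 = 22.5 kmol.
Outlet amounts (n = n₀ + ν ξ):
  Q: 70.2 − 2(22.5) = 25.2
  R: 0 + 1(22.5) = 22.5
  P: 0 + 1(22.5) = 22.5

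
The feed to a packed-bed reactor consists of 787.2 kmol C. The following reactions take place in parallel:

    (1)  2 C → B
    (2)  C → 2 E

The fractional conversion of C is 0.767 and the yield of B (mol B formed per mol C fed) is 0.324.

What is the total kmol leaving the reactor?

Yield of B: 1ξ₁ / 787.2 = 0.324 → ξ₁ = 255.1 kmol.
Conversion of C: 2ξ₁ + 1ξ₂ = 0.767 × 787.2 = 603.8 → ξ₂ = 93.68 kmol.
Outlet amounts (n = n₀ + Σ ν·ξ):
  C: 787.2 − 2(255.1) − 1(93.68) = 183.4
  B: 0 + 1(255.1) = 255.1
  E: 0 + 2(93.68) = 187.4
Total out = 183.4 + 255.1 + 187.4 = 625.8 kmol.

626 kmol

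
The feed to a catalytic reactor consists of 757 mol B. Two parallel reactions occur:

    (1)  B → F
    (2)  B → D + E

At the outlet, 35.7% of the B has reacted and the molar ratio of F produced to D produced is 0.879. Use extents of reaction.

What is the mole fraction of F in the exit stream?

0.14

Conversion of B: B consumed = 0.357 × 757 = 270.2 mol = 1ξ₁ + 1ξ₂.
Selectivity: 1ξ₁ / (1ξ₂) = 0.879 → ξ₁ = 0.879 ξ₂.
Substitute: (1·0.879 + 1) ξ₂ = 270.2 → ξ₂ = 143.8 mol, ξ₁ = 126.4 mol.
Outlet amounts (n = n₀ + Σ ν·ξ):
  B: 757 − 1(126.4) − 1(143.8) = 486.8
  F: 0 + 1(126.4) = 126.4
  D: 0 + 1(143.8) = 143.8
  E: 0 + 1(143.8) = 143.8
Total out = 900.8 mol; y_F = 126.4 / 900.8 = 0.1403.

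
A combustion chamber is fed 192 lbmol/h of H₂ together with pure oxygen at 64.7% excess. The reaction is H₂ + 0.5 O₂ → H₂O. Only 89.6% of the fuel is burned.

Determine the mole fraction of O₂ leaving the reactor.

Stoichiometric O₂ = 0.5 × 192 = 96 lbmol/h; O₂ fed = 96 × 1.647 = 158.1 lbmol/h.
Fuel reacted = 0.896 × 192 → ξ = 172 lbmol/h.
Outlet (n = n₀ + ν ξ):
  H₂: 192 − 1(172) = 19.97
  O₂: 158.1 − 0.5(172) = 72.1
  H₂O: 0 + 1(172) = 172
Total out = 264.1 lbmol/h; y_O₂ = 72.1 / 264.1 = 0.273.

0.273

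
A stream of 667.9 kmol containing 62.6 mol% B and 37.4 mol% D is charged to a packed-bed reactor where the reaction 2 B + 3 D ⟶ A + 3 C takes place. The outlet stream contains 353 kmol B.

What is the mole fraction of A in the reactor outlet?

For B: n = n₀ − 2ξ → 353 = 418.1 − 2ξ, giving ξ = 32.55 kmol.
Outlet amounts (n = n₀ + ν ξ):
  B: 418.1 − 2(32.55) = 353
  D: 249.8 − 3(32.55) = 152.1
  A: 0 + 1(32.55) = 32.55
  C: 0 + 3(32.55) = 97.66
Total out = 635.3 kmol; y_A = 32.55 / 635.3 = 0.05124.

0.0512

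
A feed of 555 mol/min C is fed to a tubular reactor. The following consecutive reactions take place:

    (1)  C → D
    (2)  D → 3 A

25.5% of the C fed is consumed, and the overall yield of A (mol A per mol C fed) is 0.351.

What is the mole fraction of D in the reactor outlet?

0.112

Conversion of C: C consumed = 1ξ₁ = 0.255 × 555 → ξ₁ = 141.5 mol/min.
Yield of A: 3ξ₂ / 555 = 0.351 → ξ₂ = 64.93 mol/min.
Outlet amounts (n = n₀ + Σ ν·ξ):
  C: 555 − 1(141.5) = 413.5
  D: 0 + 1(141.5) − 1(64.93) = 76.59
  A: 0 + 3(64.93) = 194.8
Total out = 684.9 mol/min; y_D = 76.59 / 684.9 = 0.1118.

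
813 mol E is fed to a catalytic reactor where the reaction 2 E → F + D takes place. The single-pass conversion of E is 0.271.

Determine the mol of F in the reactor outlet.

E reacted = 0.271 × 813 = 220.3 mol; ν_E = −2, so ξ = 220.3/2 = 110.2 mol.
Outlet amounts (n = n₀ + ν ξ):
  E: 813 − 2(110.2) = 592.7
  F: 0 + 1(110.2) = 110.2
  D: 0 + 1(110.2) = 110.2

110 mol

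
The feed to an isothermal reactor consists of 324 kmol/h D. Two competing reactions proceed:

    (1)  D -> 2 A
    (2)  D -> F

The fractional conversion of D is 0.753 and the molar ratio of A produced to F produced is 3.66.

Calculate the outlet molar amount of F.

Conversion of D: D consumed = 0.753 × 324 = 244 kmol/h = 1ξ₁ + 1ξ₂.
Selectivity: 2ξ₁ / (1ξ₂) = 3.66 → ξ₁ = 1.83 ξ₂.
Substitute: (1·1.83 + 1) ξ₂ = 244 → ξ₂ = 86.21 kmol/h, ξ₁ = 157.8 kmol/h.
Outlet amounts (n = n₀ + Σ ν·ξ):
  D: 324 − 1(157.8) − 1(86.21) = 80.03
  A: 0 + 2(157.8) = 315.5
  F: 0 + 1(86.21) = 86.21

86.2 kmol/h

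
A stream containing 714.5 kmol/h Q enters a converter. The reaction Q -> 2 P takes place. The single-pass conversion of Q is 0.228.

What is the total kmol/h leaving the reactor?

877 kmol/h

Q reacted = 0.228 × 714.5 = 162.9 kmol/h; ν_Q = −1, so ξ = 162.9/1 = 162.9 kmol/h.
Outlet amounts (n = n₀ + ν ξ):
  Q: 714.5 − 1(162.9) = 551.6
  P: 0 + 2(162.9) = 325.8
Total out = 551.6 + 325.8 = 877.4 kmol/h.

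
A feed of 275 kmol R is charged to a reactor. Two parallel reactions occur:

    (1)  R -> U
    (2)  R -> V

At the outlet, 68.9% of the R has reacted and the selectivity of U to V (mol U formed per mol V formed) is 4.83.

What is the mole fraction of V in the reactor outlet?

Conversion of R: R consumed = 0.689 × 275 = 189.5 kmol = 1ξ₁ + 1ξ₂.
Selectivity: 1ξ₁ / (1ξ₂) = 4.83 → ξ₁ = 4.83 ξ₂.
Substitute: (1·4.83 + 1) ξ₂ = 189.5 → ξ₂ = 32.5 kmol, ξ₁ = 157 kmol.
Outlet amounts (n = n₀ + Σ ν·ξ):
  R: 275 − 1(157) − 1(32.5) = 85.53
  U: 0 + 1(157) = 157
  V: 0 + 1(32.5) = 32.5
Total out = 275 kmol; y_V = 32.5 / 275 = 0.1182.

0.118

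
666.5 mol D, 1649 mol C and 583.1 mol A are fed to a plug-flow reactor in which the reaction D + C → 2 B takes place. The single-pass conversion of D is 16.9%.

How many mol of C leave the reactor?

1540 mol

D reacted = 0.169 × 666.5 = 112.6 mol; ν_D = −1, so ξ = 112.6/1 = 112.6 mol.
Outlet amounts (n = n₀ + ν ξ):
  D: 666.5 − 1(112.6) = 553.9
  C: 1649 − 1(112.6) = 1536
  B: 0 + 2(112.6) = 225.3
  A: 583.1 (inert)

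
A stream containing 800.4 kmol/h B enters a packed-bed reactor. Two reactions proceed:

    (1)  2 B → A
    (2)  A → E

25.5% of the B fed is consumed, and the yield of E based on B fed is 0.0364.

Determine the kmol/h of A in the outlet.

Conversion of B: B consumed = 2ξ₁ = 0.255 × 800.4 → ξ₁ = 102.1 kmol/h.
Yield of E: 1ξ₂ / 800.4 = 0.0364 → ξ₂ = 29.13 kmol/h.
Outlet amounts (n = n₀ + Σ ν·ξ):
  B: 800.4 − 2(102.1) = 596.3
  A: 0 + 1(102.1) − 1(29.13) = 72.92
  E: 0 + 1(29.13) = 29.13

72.9 kmol/h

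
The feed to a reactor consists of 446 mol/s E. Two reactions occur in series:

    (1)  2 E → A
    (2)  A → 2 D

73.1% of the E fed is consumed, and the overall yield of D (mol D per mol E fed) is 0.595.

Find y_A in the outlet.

Conversion of E: E consumed = 2ξ₁ = 0.731 × 446 → ξ₁ = 163 mol/s.
Yield of D: 2ξ₂ / 446 = 0.595 → ξ₂ = 132.7 mol/s.
Outlet amounts (n = n₀ + Σ ν·ξ):
  E: 446 − 2(163) = 120
  A: 0 + 1(163) − 1(132.7) = 30.33
  D: 0 + 2(132.7) = 265.4
Total out = 415.7 mol/s; y_A = 30.33 / 415.7 = 0.07296.

0.073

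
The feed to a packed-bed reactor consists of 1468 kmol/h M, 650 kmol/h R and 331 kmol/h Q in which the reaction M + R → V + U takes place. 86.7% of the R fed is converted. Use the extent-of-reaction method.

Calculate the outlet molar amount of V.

564 kmol/h

R reacted = 0.867 × 650 = 563.5 kmol/h; ν_R = −1, so ξ = 563.5/1 = 563.5 kmol/h.
Outlet amounts (n = n₀ + ν ξ):
  M: 1468 − 1(563.5) = 904.5
  R: 650 − 1(563.5) = 86.45
  V: 0 + 1(563.5) = 563.5
  U: 0 + 1(563.5) = 563.5
  Q: 331 (inert)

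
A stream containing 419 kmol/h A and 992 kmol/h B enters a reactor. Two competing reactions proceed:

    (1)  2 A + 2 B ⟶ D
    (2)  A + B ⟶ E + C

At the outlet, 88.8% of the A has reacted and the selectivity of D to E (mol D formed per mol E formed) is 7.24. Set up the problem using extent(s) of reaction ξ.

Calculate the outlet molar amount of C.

24 kmol/h

Conversion of A: A consumed = 0.888 × 419 = 372.1 kmol/h = 2ξ₁ + 1ξ₂.
Selectivity: 1ξ₁ / (1ξ₂) = 7.24 → ξ₁ = 7.24 ξ₂.
Substitute: (2·7.24 + 1) ξ₂ = 372.1 → ξ₂ = 24.04 kmol/h, ξ₁ = 174 kmol/h.
Outlet amounts (n = n₀ + Σ ν·ξ):
  A: 419 − 2(174) − 1(24.04) = 46.93
  B: 992 − 2(174) − 1(24.04) = 619.9
  D: 0 + 1(174) = 174
  E: 0 + 1(24.04) = 24.04
  C: 0 + 1(24.04) = 24.04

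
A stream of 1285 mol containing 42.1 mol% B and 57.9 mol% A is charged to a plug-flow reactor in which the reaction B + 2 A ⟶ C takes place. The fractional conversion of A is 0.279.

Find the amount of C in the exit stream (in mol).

A reacted = 0.279 × 744 = 207.6 mol; ν_A = −2, so ξ = 207.6/2 = 103.8 mol.
Outlet amounts (n = n₀ + ν ξ):
  B: 541 − 1(103.8) = 437.2
  A: 744 − 2(103.8) = 536.4
  C: 0 + 1(103.8) = 103.8

104 mol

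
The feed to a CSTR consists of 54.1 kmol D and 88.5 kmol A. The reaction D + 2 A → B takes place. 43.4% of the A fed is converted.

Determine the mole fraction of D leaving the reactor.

A reacted = 0.434 × 88.5 = 38.41 kmol; ν_A = −2, so ξ = 38.41/2 = 19.2 kmol.
Outlet amounts (n = n₀ + ν ξ):
  D: 54.1 − 1(19.2) = 34.9
  A: 88.5 − 2(19.2) = 50.09
  B: 0 + 1(19.2) = 19.2
Total out = 104.2 kmol; y_D = 34.9 / 104.2 = 0.3349.

0.335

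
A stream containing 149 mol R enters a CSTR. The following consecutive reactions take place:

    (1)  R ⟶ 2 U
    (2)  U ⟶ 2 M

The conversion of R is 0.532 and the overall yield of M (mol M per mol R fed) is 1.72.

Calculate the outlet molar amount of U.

Conversion of R: R consumed = 1ξ₁ = 0.532 × 149 → ξ₁ = 79.27 mol.
Yield of M: 2ξ₂ / 149 = 1.72 → ξ₂ = 128.1 mol.
Outlet amounts (n = n₀ + Σ ν·ξ):
  R: 149 − 1(79.27) = 69.73
  U: 0 + 2(79.27) − 1(128.1) = 30.4
  M: 0 + 2(128.1) = 256.3

30.4 mol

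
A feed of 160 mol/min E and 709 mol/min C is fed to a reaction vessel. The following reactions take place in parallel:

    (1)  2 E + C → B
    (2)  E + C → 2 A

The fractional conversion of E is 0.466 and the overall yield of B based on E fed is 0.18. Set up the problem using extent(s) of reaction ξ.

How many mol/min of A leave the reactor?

Yield of B: 1ξ₁ / 160 = 0.18 → ξ₁ = 28.8 mol/min.
Conversion of E: 2ξ₁ + 1ξ₂ = 0.466 × 160 = 74.56 → ξ₂ = 16.96 mol/min.
Outlet amounts (n = n₀ + Σ ν·ξ):
  E: 160 − 2(28.8) − 1(16.96) = 85.44
  C: 709 − 1(28.8) − 1(16.96) = 663.2
  B: 0 + 1(28.8) = 28.8
  A: 0 + 2(16.96) = 33.92

33.9 mol/min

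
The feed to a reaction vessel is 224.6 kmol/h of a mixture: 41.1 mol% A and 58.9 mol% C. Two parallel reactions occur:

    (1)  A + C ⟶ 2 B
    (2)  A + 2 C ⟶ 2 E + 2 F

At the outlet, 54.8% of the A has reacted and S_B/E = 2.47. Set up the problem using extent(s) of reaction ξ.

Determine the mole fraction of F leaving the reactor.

0.122

Conversion of A: A consumed = 0.548 × 92.31 = 50.59 kmol/h = 1ξ₁ + 1ξ₂.
Selectivity: 2ξ₁ / (2ξ₂) = 2.47 → ξ₁ = 2.47 ξ₂.
Substitute: (1·2.47 + 1) ξ₂ = 50.59 → ξ₂ = 14.58 kmol/h, ξ₁ = 36.01 kmol/h.
Outlet amounts (n = n₀ + Σ ν·ξ):
  A: 92.31 − 1(36.01) − 1(14.58) = 41.72
  C: 132.3 − 1(36.01) − 2(14.58) = 67.13
  B: 0 + 2(36.01) = 72.02
  E: 0 + 2(14.58) = 29.16
  F: 0 + 2(14.58) = 29.16
Total out = 239.2 kmol/h; y_F = 29.16 / 239.2 = 0.1219.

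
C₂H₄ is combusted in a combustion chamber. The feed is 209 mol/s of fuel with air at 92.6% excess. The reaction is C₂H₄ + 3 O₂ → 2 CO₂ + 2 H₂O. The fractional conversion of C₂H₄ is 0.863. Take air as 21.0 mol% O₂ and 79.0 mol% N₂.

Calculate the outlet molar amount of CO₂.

361 mol/s

Stoichiometric O₂ = 3 × 209 = 627 mol/s; O₂ fed = 627 × 1.926 = 1208 mol/s.
N₂ fed = 1208 × 79/21 = 4543 mol/s.
Fuel reacted = 0.863 × 209 → ξ = 180.4 mol/s.
Outlet (n = n₀ + ν ξ):
  C₂H₄: 209 − 1(180.4) = 28.63
  O₂: 1208 − 3(180.4) = 666.5
  N₂: 4543 (inert)
  CO₂: 0 + 2(180.4) = 360.7
  H₂O: 0 + 2(180.4) = 360.7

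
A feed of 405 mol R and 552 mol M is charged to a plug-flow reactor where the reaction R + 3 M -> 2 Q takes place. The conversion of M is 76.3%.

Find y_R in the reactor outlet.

M reacted = 0.763 × 552 = 421.2 mol; ν_M = −3, so ξ = 421.2/3 = 140.4 mol.
Outlet amounts (n = n₀ + ν ξ):
  R: 405 − 1(140.4) = 264.6
  M: 552 − 3(140.4) = 130.8
  Q: 0 + 2(140.4) = 280.8
Total out = 676.2 mol; y_R = 264.6 / 676.2 = 0.3913.

0.391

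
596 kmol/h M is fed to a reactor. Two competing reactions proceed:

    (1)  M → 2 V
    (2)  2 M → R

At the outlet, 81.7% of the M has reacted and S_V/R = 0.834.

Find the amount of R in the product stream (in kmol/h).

201 kmol/h

Conversion of M: M consumed = 0.817 × 596 = 486.9 kmol/h = 1ξ₁ + 2ξ₂.
Selectivity: 2ξ₁ / (1ξ₂) = 0.834 → ξ₁ = 0.417 ξ₂.
Substitute: (1·0.417 + 2) ξ₂ = 486.9 → ξ₂ = 201.5 kmol/h, ξ₁ = 84.01 kmol/h.
Outlet amounts (n = n₀ + Σ ν·ξ):
  M: 596 − 1(84.01) − 2(201.5) = 109.1
  V: 0 + 2(84.01) = 168
  R: 0 + 1(201.5) = 201.5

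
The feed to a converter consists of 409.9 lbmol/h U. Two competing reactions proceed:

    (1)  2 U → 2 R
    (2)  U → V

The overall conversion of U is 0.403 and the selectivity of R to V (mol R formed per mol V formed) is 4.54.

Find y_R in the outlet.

Conversion of U: U consumed = 0.403 × 409.9 = 165.2 lbmol/h = 2ξ₁ + 1ξ₂.
Selectivity: 2ξ₁ / (1ξ₂) = 4.54 → ξ₁ = 2.27 ξ₂.
Substitute: (2·2.27 + 1) ξ₂ = 165.2 → ξ₂ = 29.82 lbmol/h, ξ₁ = 67.69 lbmol/h.
Outlet amounts (n = n₀ + Σ ν·ξ):
  U: 409.9 − 2(67.69) − 1(29.82) = 244.7
  R: 0 + 2(67.69) = 135.4
  V: 0 + 1(29.82) = 29.82
Total out = 409.9 lbmol/h; y_R = 135.4 / 409.9 = 0.3303.

0.33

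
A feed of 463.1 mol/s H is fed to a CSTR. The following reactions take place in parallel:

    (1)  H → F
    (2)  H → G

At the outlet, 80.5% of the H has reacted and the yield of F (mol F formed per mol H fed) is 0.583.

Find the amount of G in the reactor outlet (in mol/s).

Yield of F: 1ξ₁ / 463.1 = 0.583 → ξ₁ = 270 mol/s.
Conversion of H: 1ξ₁ + 1ξ₂ = 0.805 × 463.1 = 372.8 → ξ₂ = 102.8 mol/s.
Outlet amounts (n = n₀ + Σ ν·ξ):
  H: 463.1 − 1(270) − 1(102.8) = 90.3
  F: 0 + 1(270) = 270
  G: 0 + 1(102.8) = 102.8

103 mol/s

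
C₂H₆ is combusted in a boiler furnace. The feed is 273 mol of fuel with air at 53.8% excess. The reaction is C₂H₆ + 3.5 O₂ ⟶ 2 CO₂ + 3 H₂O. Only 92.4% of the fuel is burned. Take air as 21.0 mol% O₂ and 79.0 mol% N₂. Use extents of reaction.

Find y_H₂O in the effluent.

0.102

Stoichiometric O₂ = 3.5 × 273 = 955.5 mol; O₂ fed = 955.5 × 1.538 = 1470 mol.
N₂ fed = 1470 × 79/21 = 5528 mol.
Fuel reacted = 0.924 × 273 → ξ = 252.3 mol.
Outlet (n = n₀ + ν ξ):
  C₂H₆: 273 − 1(252.3) = 20.75
  O₂: 1470 − 3.5(252.3) = 586.7
  N₂: 5528 (inert)
  CO₂: 0 + 2(252.3) = 504.5
  H₂O: 0 + 3(252.3) = 756.8
Total out = 7397 mol; y_H₂O = 756.8 / 7397 = 0.1023.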